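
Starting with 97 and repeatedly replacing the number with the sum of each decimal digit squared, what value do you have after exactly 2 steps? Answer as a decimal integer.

10

97 → 9² + 7² = 130
130 → 1² + 3² + 0² = 10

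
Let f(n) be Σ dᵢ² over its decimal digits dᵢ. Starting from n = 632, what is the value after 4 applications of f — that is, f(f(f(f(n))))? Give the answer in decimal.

632 → 6² + 3² + 2² = 36 + 9 + 4 = 49
49 → 4² + 9² = 16 + 81 = 97
97 → 9² + 7² = 81 + 49 = 130
130 → 1² + 3² + 0² = 1 + 9 + 0 = 10

10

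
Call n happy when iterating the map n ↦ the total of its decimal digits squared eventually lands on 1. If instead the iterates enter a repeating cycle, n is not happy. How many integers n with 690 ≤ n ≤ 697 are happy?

1

690: 690 → 117 → 51 → 26 → 40 → 16 → 37 → 58 → 89 → 145 → 42 → 20 → 4 → 16  — not happy
691: 691 → 118 → 66 → 72 → 53 → 34 → 25 → 29 → 85 → 89 → 145 → 42 → 20 → 4 → 16 → 37 → 58 → 89  — not happy
692: 692 → 121 → 6 → 36 → 45 → 41 → 17 → 50 → 25 → 29 → 85 → 89 → 145 → 42 → 20 → 4 → 16 → 37 → 58 → 89  — not happy
693: 693 → 126 → 41 → 17 → 50 → 25 → 29 → 85 → 89 → 145 → 42 → 20 → 4 → 16 → 37 → 58 → 89  — not happy
694: 694 → 133 → 19 → 82 → 68 → 100 → 1  — happy
695: 695 → 142 → 21 → 5 → 25 → 29 → 85 → 89 → 145 → 42 → 20 → 4 → 16 → 37 → 58 → 89  — not happy
696: 696 → 153 → 35 → 34 → 25 → 29 → 85 → 89 → 145 → 42 → 20 → 4 → 16 → 37 → 58 → 89  — not happy
697: 697 → 166 → 73 → 58 → 89 → 145 → 42 → 20 → 4 → 16 → 37 → 58  — not happy
happy: 694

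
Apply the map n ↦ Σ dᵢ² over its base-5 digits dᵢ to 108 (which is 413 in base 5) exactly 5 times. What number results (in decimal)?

10

108 = (4,1,3)_5 → 4² + 1² + 3² = 16 + 1 + 9 = 26
26 = (1,0,1)_5 → 1² + 0² + 1² = 1 + 0 + 1 = 2
2 = (2)_5 → 2² = 4
4 = (4)_5 → 4² = 16
16 = (3,1)_5 → 3² + 1² = 9 + 1 = 10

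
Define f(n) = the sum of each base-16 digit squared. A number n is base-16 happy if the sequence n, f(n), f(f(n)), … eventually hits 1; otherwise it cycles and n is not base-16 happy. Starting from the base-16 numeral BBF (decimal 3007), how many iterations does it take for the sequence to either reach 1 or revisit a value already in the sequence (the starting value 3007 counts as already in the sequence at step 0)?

8

3007 = (11,11,15)_16 → 11² + 11² + 15² = 121 + 121 + 225 = 467
467 = (1,13,3)_16 → 1² + 13² + 3² = 1 + 169 + 9 = 179
179 = (11,3)_16 → 11² + 3² = 121 + 9 = 130
130 = (8,2)_16 → 8² + 2² = 64 + 4 = 68
68 = (4,4)_16 → 4² + 4² = 16 + 16 = 32
32 = (2,0)_16 → 2² + 0² = 4 + 0 = 4
4 = (4)_16 → 4² = 16
16 = (1,0)_16 → 1² + 0² = 1 + 0 = 1  — reached 1.
That took 8 steps.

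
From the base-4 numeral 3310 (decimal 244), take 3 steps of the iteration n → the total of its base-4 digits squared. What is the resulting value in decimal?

8

244 = (3,3,1,0)_4 → 3² + 3² + 1² + 0² = 9 + 9 + 1 + 0 = 19
19 = (1,0,3)_4 → 1² + 0² + 3² = 1 + 0 + 9 = 10
10 = (2,2)_4 → 2² + 2² = 4 + 4 = 8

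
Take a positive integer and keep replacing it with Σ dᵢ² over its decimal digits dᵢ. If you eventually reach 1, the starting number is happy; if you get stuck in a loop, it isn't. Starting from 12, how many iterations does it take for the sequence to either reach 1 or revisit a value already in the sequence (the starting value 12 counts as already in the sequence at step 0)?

13

12 → 5
5 → 25
25 → 29
29 → 85
85 → 89
89 → 145
145 → 42
42 → 20
20 → 4
4 → 16
16 → 37
37 → 58
58 → 89  — 89 repeats.
That took 13 steps.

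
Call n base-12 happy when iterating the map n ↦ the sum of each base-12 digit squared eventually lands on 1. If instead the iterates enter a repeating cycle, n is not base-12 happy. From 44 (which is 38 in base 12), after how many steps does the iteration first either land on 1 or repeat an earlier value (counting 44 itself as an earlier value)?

6

44 = (3,8)_12 → 3² + 8² = 73
73 = (6,1)_12 → 6² + 1² = 37
37 = (3,1)_12 → 3² + 1² = 10
10 = (10)_12 → 10² = 100
100 = (8,4)_12 → 8² + 4² = 80
80 = (6,8)_12 → 6² + 8² = 100  — 100 repeats.
That took 6 steps.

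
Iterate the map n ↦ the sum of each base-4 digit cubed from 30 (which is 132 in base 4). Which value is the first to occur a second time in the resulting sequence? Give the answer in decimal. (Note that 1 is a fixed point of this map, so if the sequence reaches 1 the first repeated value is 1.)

9

30 = (1,3,2)_4 → 36
36 = (2,1,0)_4 → 9
9 = (2,1)_4 → 9  — 9 already appeared earlier.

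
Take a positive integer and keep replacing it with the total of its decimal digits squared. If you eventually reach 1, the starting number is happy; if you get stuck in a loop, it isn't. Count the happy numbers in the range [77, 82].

77: 77 → 98 → 145 → 42 → 20 → 4 → 16 → 37 → 58 → 89 → 145  — not happy
78: 78 → 113 → 11 → 2 → 4 → 16 → 37 → 58 → 89 → 145 → 42 → 20 → 4  — not happy
79: 79 → 130 → 10 → 1  — happy
80: 80 → 64 → 52 → 29 → 85 → 89 → 145 → 42 → 20 → 4 → 16 → 37 → 58 → 89  — not happy
81: 81 → 65 → 61 → 37 → 58 → 89 → 145 → 42 → 20 → 4 → 16 → 37  — not happy
82: 82 → 68 → 100 → 1  — happy
happy: 79, 82

2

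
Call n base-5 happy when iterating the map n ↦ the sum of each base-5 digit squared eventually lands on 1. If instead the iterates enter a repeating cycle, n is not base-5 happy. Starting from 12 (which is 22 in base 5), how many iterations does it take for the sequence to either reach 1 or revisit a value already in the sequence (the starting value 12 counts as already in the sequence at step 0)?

5

12 = (2,2)_5 → 2² + 2² = 8
8 = (1,3)_5 → 1² + 3² = 10
10 = (2,0)_5 → 2² + 0² = 4
4 = (4)_5 → 4² = 16
16 = (3,1)_5 → 3² + 1² = 10  — 10 repeats.
That took 5 steps.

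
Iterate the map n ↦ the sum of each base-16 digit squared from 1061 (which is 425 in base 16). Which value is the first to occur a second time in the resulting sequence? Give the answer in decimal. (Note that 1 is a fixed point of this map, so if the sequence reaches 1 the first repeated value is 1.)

1061 = (4,2,5)_16 → 4² + 2² + 5² = 16 + 4 + 25 = 45
45 = (2,13)_16 → 2² + 13² = 4 + 169 = 173
173 = (10,13)_16 → 10² + 13² = 100 + 169 = 269
269 = (1,0,13)_16 → 1² + 0² + 13² = 1 + 0 + 169 = 170
170 = (10,10)_16 → 10² + 10² = 100 + 100 = 200
200 = (12,8)_16 → 12² + 8² = 144 + 64 = 208
208 = (13,0)_16 → 13² + 0² = 169 + 0 = 169
169 = (10,9)_16 → 10² + 9² = 100 + 81 = 181
181 = (11,5)_16 → 11² + 5² = 121 + 25 = 146
146 = (9,2)_16 → 9² + 2² = 81 + 4 = 85
85 = (5,5)_16 → 5² + 5² = 25 + 25 = 50
50 = (3,2)_16 → 3² + 2² = 9 + 4 = 13
13 = (13)_16 → 13² = 169  — 169 already appeared earlier.

169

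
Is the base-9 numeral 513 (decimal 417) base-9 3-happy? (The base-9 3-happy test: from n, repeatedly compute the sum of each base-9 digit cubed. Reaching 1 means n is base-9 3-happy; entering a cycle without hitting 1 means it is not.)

not base-9 3-happy

417 = (5,1,3)_9 → 153
153 = (1,8,0)_9 → 513
513 = (6,3,0)_9 → 243
243 = (3,0,0)_9 → 27
27 = (3,0)_9 → 27  — 27 already seen; the sequence cycles without reaching 1.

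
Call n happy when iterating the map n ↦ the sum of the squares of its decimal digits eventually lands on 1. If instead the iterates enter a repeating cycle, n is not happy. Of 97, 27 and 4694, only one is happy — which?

97: 97 → 130 → 10 → 1  — reaches 1 (happy)
27: 27 → 53 → 34 → 25 → 29 → 85 → 89 → 145 → 42 → 20 → 4 → 16 → 37 → 58 → 89  — repeats 89 (not happy)
4694: 4694 → 149 → 98 → 145 → 42 → 20 → 4 → 16 → 37 → 58 → 89 → 145  — repeats 145 (not happy)

97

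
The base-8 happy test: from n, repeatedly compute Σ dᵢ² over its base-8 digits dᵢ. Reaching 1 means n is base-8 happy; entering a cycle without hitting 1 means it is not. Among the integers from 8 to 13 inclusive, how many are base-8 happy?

1

8: 8 → 1  — base-8 happy
9: 9 → 2 → 4 → 16 → 4  — not base-8 happy
10: 10 → 5 → 25 → 10  — not base-8 happy
11: 11 → 10 → 5 → 25 → 10  — not base-8 happy
12: 12 → 17 → 5 → 25 → 10 → 5  — not base-8 happy
13: 13 → 26 → 13  — not base-8 happy
base-8 happy: 8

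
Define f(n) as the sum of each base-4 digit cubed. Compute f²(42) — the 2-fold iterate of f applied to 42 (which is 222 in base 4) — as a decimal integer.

9

42 = (2,2,2)_4 → 2³ + 2³ + 2³ = 8 + 8 + 8 = 24
24 = (1,2,0)_4 → 1³ + 2³ + 0³ = 1 + 8 + 0 = 9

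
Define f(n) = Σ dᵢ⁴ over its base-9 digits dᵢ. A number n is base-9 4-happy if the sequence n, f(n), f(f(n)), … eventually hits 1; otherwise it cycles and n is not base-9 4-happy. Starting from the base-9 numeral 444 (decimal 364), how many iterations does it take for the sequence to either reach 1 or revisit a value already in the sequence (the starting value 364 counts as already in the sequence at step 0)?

364 = (4,4,4)_9 → 4⁴ + 4⁴ + 4⁴ = 256 + 256 + 256 = 768
768 = (1,0,4,3)_9 → 1⁴ + 0⁴ + 4⁴ + 3⁴ = 1 + 0 + 256 + 81 = 338
338 = (4,1,5)_9 → 4⁴ + 1⁴ + 5⁴ = 256 + 1 + 625 = 882
882 = (1,1,8,0)_9 → 1⁴ + 1⁴ + 8⁴ + 0⁴ = 1 + 1 + 4096 + 0 = 4098
4098 = (5,5,5,3)_9 → 5⁴ + 5⁴ + 5⁴ + 3⁴ = 625 + 625 + 625 + 81 = 1956
1956 = (2,6,1,3)_9 → 2⁴ + 6⁴ + 1⁴ + 3⁴ = 16 + 1296 + 1 + 81 = 1394
1394 = (1,8,1,8)_9 → 1⁴ + 8⁴ + 1⁴ + 8⁴ = 1 + 4096 + 1 + 4096 = 8194
8194 = (1,2,2,1,4)_9 → 1⁴ + 2⁴ + 2⁴ + 1⁴ + 4⁴ = 1 + 16 + 16 + 1 + 256 = 290
290 = (3,5,2)_9 → 3⁴ + 5⁴ + 2⁴ = 81 + 625 + 16 = 722
722 = (8,8,2)_9 → 8⁴ + 8⁴ + 2⁴ = 4096 + 4096 + 16 = 8208
8208 = (1,2,2,3,0)_9 → 1⁴ + 2⁴ + 2⁴ + 3⁴ + 0⁴ = 1 + 16 + 16 + 81 + 0 = 114
114 = (1,3,6)_9 → 1⁴ + 3⁴ + 6⁴ = 1 + 81 + 1296 = 1378
1378 = (1,8,0,1)_9 → 1⁴ + 8⁴ + 0⁴ + 1⁴ = 1 + 4096 + 0 + 1 = 4098  — 4098 repeats.
That took 13 steps.

13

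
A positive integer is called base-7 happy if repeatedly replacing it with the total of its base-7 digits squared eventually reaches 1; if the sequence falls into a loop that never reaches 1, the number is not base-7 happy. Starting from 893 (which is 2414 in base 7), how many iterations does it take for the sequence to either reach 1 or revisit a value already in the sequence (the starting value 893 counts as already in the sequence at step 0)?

5

893 = (2,4,1,4)_7 → 2² + 4² + 1² + 4² = 37
37 = (5,2)_7 → 5² + 2² = 29
29 = (4,1)_7 → 4² + 1² = 17
17 = (2,3)_7 → 2² + 3² = 13
13 = (1,6)_7 → 1² + 6² = 37  — 37 repeats.
That took 5 steps.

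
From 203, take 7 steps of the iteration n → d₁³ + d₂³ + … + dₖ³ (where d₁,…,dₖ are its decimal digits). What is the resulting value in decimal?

371

203 → 2³ + 0³ + 3³ = 35
35 → 3³ + 5³ = 152
152 → 1³ + 5³ + 2³ = 134
134 → 1³ + 3³ + 4³ = 92
92 → 9³ + 2³ = 737
737 → 7³ + 3³ + 7³ = 713
713 → 7³ + 1³ + 3³ = 371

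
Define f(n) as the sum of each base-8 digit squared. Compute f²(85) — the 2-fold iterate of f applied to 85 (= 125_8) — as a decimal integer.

85 = (1,2,5)_8 → 1² + 2² + 5² = 1 + 4 + 25 = 30
30 = (3,6)_8 → 3² + 6² = 9 + 36 = 45

45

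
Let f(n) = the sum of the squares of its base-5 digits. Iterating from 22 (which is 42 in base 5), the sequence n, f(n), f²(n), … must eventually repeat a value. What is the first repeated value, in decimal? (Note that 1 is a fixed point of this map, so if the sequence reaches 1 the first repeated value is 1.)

16

22 = (4,2)_5 → 4² + 2² = 20
20 = (4,0)_5 → 4² + 0² = 16
16 = (3,1)_5 → 3² + 1² = 10
10 = (2,0)_5 → 2² + 0² = 4
4 = (4)_5 → 4² = 16  — 16 already appeared earlier.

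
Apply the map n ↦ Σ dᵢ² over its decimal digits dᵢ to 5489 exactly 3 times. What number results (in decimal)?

2

5489 → 5² + 4² + 8² + 9² = 25 + 16 + 64 + 81 = 186
186 → 1² + 8² + 6² = 1 + 64 + 36 = 101
101 → 1² + 0² + 1² = 1 + 0 + 1 = 2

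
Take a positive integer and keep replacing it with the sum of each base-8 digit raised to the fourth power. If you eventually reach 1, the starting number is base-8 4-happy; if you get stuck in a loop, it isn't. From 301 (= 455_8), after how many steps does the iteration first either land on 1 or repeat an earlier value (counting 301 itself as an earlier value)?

301 = (4,5,5)_8 → 4⁴ + 5⁴ + 5⁴ = 256 + 625 + 625 = 1506
1506 = (2,7,4,2)_8 → 2⁴ + 7⁴ + 4⁴ + 2⁴ = 16 + 2401 + 256 + 16 = 2689
2689 = (5,2,0,1)_8 → 5⁴ + 2⁴ + 0⁴ + 1⁴ = 625 + 16 + 0 + 1 = 642
642 = (1,2,0,2)_8 → 1⁴ + 2⁴ + 0⁴ + 2⁴ = 1 + 16 + 0 + 16 = 33
33 = (4,1)_8 → 4⁴ + 1⁴ = 256 + 1 = 257
257 = (4,0,1)_8 → 4⁴ + 0⁴ + 1⁴ = 256 + 0 + 1 = 257  — 257 repeats.
That took 6 steps.

6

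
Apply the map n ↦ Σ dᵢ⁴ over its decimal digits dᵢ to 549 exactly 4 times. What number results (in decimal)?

549 → 5⁴ + 4⁴ + 9⁴ = 625 + 256 + 6561 = 7442
7442 → 7⁴ + 4⁴ + 4⁴ + 2⁴ = 2401 + 256 + 256 + 16 = 2929
2929 → 2⁴ + 9⁴ + 2⁴ + 9⁴ = 16 + 6561 + 16 + 6561 = 13154
13154 → 1⁴ + 3⁴ + 1⁴ + 5⁴ + 4⁴ = 1 + 81 + 1 + 625 + 256 = 964

964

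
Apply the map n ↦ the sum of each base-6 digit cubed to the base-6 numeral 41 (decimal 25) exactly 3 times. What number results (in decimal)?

25 = (4,1)_6 → 4³ + 1³ = 64 + 1 = 65
65 = (1,4,5)_6 → 1³ + 4³ + 5³ = 1 + 64 + 125 = 190
190 = (5,1,4)_6 → 5³ + 1³ + 4³ = 125 + 1 + 64 = 190

190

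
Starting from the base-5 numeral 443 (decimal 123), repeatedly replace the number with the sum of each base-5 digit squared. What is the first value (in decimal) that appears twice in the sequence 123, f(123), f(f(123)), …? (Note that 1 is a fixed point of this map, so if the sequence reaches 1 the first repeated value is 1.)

1

123 = (4,4,3)_5 → 4² + 4² + 3² = 16 + 16 + 9 = 41
41 = (1,3,1)_5 → 1² + 3² + 1² = 1 + 9 + 1 = 11
11 = (2,1)_5 → 2² + 1² = 4 + 1 = 5
5 = (1,0)_5 → 1² + 0² = 1 + 0 = 1  — reached the fixed point 1.
1 → 1, so 1 is the first repeated value.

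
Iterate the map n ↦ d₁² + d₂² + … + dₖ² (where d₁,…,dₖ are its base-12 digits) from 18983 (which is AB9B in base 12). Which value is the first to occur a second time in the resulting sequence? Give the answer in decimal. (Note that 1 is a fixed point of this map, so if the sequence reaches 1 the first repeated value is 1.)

18983 = (10,11,9,11)_12 → 10² + 11² + 9² + 11² = 423
423 = (2,11,3)_12 → 2² + 11² + 3² = 134
134 = (11,2)_12 → 11² + 2² = 125
125 = (10,5)_12 → 10² + 5² = 125  — 125 already appeared earlier.

125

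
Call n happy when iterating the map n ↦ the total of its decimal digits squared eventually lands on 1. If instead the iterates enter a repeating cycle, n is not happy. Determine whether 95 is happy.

95 → 9² + 5² = 106
106 → 1² + 0² + 6² = 37
37 → 3² + 7² = 58
58 → 5² + 8² = 89
89 → 8² + 9² = 145
145 → 1² + 4² + 5² = 42
42 → 4² + 2² = 20
20 → 2² + 0² = 4
4 → 4² = 16
16 → 1² + 6² = 37  — 37 already seen; the sequence cycles without reaching 1.

not happy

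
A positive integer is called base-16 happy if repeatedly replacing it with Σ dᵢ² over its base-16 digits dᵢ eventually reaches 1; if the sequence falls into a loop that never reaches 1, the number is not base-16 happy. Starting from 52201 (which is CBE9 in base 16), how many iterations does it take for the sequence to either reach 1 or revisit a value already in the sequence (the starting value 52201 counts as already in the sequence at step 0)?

52201 = (12,11,14,9)_16 → 12² + 11² + 14² + 9² = 144 + 121 + 196 + 81 = 542
542 = (2,1,14)_16 → 2² + 1² + 14² = 4 + 1 + 196 = 201
201 = (12,9)_16 → 12² + 9² = 144 + 81 = 225
225 = (14,1)_16 → 14² + 1² = 196 + 1 = 197
197 = (12,5)_16 → 12² + 5² = 144 + 25 = 169
169 = (10,9)_16 → 10² + 9² = 100 + 81 = 181
181 = (11,5)_16 → 11² + 5² = 121 + 25 = 146
146 = (9,2)_16 → 9² + 2² = 81 + 4 = 85
85 = (5,5)_16 → 5² + 5² = 25 + 25 = 50
50 = (3,2)_16 → 3² + 2² = 9 + 4 = 13
13 = (13)_16 → 13² = 169  — 169 repeats.
That took 11 steps.

11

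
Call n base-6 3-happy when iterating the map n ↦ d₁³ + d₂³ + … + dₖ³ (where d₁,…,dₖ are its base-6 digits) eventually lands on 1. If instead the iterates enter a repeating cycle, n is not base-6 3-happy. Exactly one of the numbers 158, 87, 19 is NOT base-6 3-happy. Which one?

158: 158 → 80 → 17 → 133 → 92 → 43 → 3 → 27 → 91 → 36 → 1  — reaches 1 (base-6 3-happy)
87: 87 → 43 → 3 → 27 → 91 → 36 → 1  — reaches 1 (base-6 3-happy)
19: 19 → 28 → 128 → 62 → 73 → 9 → 28  — repeats 28 (not base-6 3-happy)

19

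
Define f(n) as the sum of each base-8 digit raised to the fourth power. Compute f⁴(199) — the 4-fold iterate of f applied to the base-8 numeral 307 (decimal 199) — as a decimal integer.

273

199 = (3,0,7)_8 → 3⁴ + 0⁴ + 7⁴ = 81 + 0 + 2401 = 2482
2482 = (4,6,6,2)_8 → 4⁴ + 6⁴ + 6⁴ + 2⁴ = 256 + 1296 + 1296 + 16 = 2864
2864 = (5,4,6,0)_8 → 5⁴ + 4⁴ + 6⁴ + 0⁴ = 625 + 256 + 1296 + 0 = 2177
2177 = (4,2,0,1)_8 → 4⁴ + 2⁴ + 0⁴ + 1⁴ = 256 + 16 + 0 + 1 = 273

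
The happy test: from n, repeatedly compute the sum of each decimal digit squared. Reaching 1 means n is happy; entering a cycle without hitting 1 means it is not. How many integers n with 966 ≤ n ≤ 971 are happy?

966: 966 → 153 → 35 → 34 → 25 → 29 → 85 → 89 → 145 → 42 → 20 → 4 → 16 → 37 → 58 → 89  — not happy
967: 967 → 166 → 73 → 58 → 89 → 145 → 42 → 20 → 4 → 16 → 37 → 58  — not happy
968: 968 → 181 → 66 → 72 → 53 → 34 → 25 → 29 → 85 → 89 → 145 → 42 → 20 → 4 → 16 → 37 → 58 → 89  — not happy
969: 969 → 198 → 146 → 53 → 34 → 25 → 29 → 85 → 89 → 145 → 42 → 20 → 4 → 16 → 37 → 58 → 89  — not happy
970: 970 → 130 → 10 → 1  — happy
971: 971 → 131 → 11 → 2 → 4 → 16 → 37 → 58 → 89 → 145 → 42 → 20 → 4  — not happy
happy: 970

1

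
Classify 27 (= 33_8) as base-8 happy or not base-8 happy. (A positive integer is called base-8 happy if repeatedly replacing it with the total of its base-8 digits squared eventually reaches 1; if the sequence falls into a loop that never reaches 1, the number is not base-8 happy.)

base-8 happy

27 = (3,3)_8 → 18
18 = (2,2)_8 → 8
8 = (1,0)_8 → 1  — reached 1.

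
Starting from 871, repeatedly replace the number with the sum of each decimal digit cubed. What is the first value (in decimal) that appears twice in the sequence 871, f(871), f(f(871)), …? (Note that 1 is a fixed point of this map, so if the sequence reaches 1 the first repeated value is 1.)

871 → 8³ + 7³ + 1³ = 856
856 → 8³ + 5³ + 6³ = 853
853 → 8³ + 5³ + 3³ = 664
664 → 6³ + 6³ + 4³ = 496
496 → 4³ + 9³ + 6³ = 1009
1009 → 1³ + 0³ + 0³ + 9³ = 730
730 → 7³ + 3³ + 0³ = 370
370 → 3³ + 7³ + 0³ = 370  — 370 already appeared earlier.

370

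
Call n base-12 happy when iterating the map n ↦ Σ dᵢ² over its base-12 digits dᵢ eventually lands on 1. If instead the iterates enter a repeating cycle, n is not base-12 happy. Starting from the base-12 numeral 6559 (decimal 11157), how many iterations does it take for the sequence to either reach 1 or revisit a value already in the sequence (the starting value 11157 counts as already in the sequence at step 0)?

10

11157 = (6,5,5,9)_12 → 6² + 5² + 5² + 9² = 167
167 = (1,1,11)_12 → 1² + 1² + 11² = 123
123 = (10,3)_12 → 10² + 3² = 109
109 = (9,1)_12 → 9² + 1² = 82
82 = (6,10)_12 → 6² + 10² = 136
136 = (11,4)_12 → 11² + 4² = 137
137 = (11,5)_12 → 11² + 5² = 146
146 = (1,0,2)_12 → 1² + 0² + 2² = 5
5 = (5)_12 → 5² = 25
25 = (2,1)_12 → 2² + 1² = 5  — 5 repeats.
That took 10 steps.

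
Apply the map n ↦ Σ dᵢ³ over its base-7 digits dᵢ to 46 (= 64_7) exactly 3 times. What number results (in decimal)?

46 = (6,4)_7 → 6³ + 4³ = 280
280 = (5,5,0)_7 → 5³ + 5³ + 0³ = 250
250 = (5,0,5)_7 → 5³ + 0³ + 5³ = 250

250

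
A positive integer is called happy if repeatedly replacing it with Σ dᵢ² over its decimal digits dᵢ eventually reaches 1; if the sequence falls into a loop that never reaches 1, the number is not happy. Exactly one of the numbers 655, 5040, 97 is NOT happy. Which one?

655: 655 → 86 → 100 → 1  — reaches 1 (happy)
5040: 5040 → 41 → 17 → 50 → 25 → 29 → 85 → 89 → 145 → 42 → 20 → 4 → 16 → 37 → 58 → 89  — repeats 89 (not happy)
97: 97 → 130 → 10 → 1  — reaches 1 (happy)

5040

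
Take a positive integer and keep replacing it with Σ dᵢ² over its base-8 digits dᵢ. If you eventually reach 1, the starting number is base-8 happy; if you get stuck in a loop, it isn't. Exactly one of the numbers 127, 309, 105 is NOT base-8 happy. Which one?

127: 127 → 99 → 26 → 13 → 26  — repeats 26 (not base-8 happy)
309: 309 → 77 → 27 → 18 → 8 → 1  — reaches 1 (base-8 happy)
105: 105 → 27 → 18 → 8 → 1  — reaches 1 (base-8 happy)

127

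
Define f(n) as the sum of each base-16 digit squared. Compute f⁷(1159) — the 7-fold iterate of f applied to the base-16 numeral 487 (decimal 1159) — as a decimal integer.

1159 = (4,8,7)_16 → 4² + 8² + 7² = 129
129 = (8,1)_16 → 8² + 1² = 65
65 = (4,1)_16 → 4² + 1² = 17
17 = (1,1)_16 → 1² + 1² = 2
2 = (2)_16 → 2² = 4
4 = (4)_16 → 4² = 16
16 = (1,0)_16 → 1² + 0² = 1

1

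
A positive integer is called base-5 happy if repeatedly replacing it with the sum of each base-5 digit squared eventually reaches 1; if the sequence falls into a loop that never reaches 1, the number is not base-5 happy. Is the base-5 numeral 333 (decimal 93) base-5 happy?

93 = (3,3,3)_5 → 3² + 3² + 3² = 9 + 9 + 9 = 27
27 = (1,0,2)_5 → 1² + 0² + 2² = 1 + 0 + 4 = 5
5 = (1,0)_5 → 1² + 0² = 1 + 0 = 1  — reached 1.

base-5 happy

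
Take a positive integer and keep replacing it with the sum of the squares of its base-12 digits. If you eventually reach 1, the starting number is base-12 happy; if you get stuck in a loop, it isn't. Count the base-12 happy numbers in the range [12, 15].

1

12: 12 → 1  — base-12 happy
13: 13 → 2 → 4 → 16 → 17 → 26 → 8 → 64 → 41 → 34 → 104 → 128 → 164 → 66 → 61 → 26  — not base-12 happy
14: 14 → 5 → 25 → 5  — not base-12 happy
15: 15 → 10 → 100 → 80 → 100  — not base-12 happy
base-12 happy: 12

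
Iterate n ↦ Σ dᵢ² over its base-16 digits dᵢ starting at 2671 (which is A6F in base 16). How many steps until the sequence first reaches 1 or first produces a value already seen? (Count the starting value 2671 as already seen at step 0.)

9

2671 = (10,6,15)_16 → 10² + 6² + 15² = 100 + 36 + 225 = 361
361 = (1,6,9)_16 → 1² + 6² + 9² = 1 + 36 + 81 = 118
118 = (7,6)_16 → 7² + 6² = 49 + 36 = 85
85 = (5,5)_16 → 5² + 5² = 25 + 25 = 50
50 = (3,2)_16 → 3² + 2² = 9 + 4 = 13
13 = (13)_16 → 13² = 169
169 = (10,9)_16 → 10² + 9² = 100 + 81 = 181
181 = (11,5)_16 → 11² + 5² = 121 + 25 = 146
146 = (9,2)_16 → 9² + 2² = 81 + 4 = 85  — 85 repeats.
That took 9 steps.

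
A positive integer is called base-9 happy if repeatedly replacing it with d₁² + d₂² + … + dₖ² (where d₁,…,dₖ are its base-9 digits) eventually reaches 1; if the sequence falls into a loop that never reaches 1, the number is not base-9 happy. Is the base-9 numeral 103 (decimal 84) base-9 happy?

84 = (1,0,3)_9 → 1² + 0² + 3² = 1 + 0 + 9 = 10
10 = (1,1)_9 → 1² + 1² = 1 + 1 = 2
2 = (2)_9 → 2² = 4
4 = (4)_9 → 4² = 16
16 = (1,7)_9 → 1² + 7² = 1 + 49 = 50
50 = (5,5)_9 → 5² + 5² = 25 + 25 = 50  — 50 already seen; the sequence cycles without reaching 1.

not base-9 happy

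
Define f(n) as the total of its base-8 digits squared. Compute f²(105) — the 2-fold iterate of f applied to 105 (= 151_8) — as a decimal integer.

105 = (1,5,1)_8 → 1² + 5² + 1² = 1 + 25 + 1 = 27
27 = (3,3)_8 → 3² + 3² = 9 + 9 = 18

18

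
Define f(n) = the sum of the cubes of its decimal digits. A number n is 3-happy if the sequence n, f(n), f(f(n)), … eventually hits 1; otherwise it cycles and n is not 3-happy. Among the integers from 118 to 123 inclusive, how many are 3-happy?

1

118: 118 → 514 → 190 → 730 → 370 → 370  (repeats 370)
119: 119 → 731 → 371 → 371  (repeats 371)
120: 120 → 9 → 729 → 1080 → 513 → 153 → 153  (repeats 153)
121: 121 → 10 → 1  (reaches 1)
122: 122 → 17 → 344 → 155 → 251 → 134 → 92 → 737 → 713 → 371 → 371  (repeats 371)
123: 123 → 36 → 243 → 99 → 1458 → 702 → 351 → 153 → 153  (repeats 153)
3-happy: 121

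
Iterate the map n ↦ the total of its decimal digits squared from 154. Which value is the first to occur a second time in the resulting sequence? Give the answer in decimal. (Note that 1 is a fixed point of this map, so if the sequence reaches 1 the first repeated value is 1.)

42

154 → 1² + 5² + 4² = 42
42 → 4² + 2² = 20
20 → 2² + 0² = 4
4 → 4² = 16
16 → 1² + 6² = 37
37 → 3² + 7² = 58
58 → 5² + 8² = 89
89 → 8² + 9² = 145
145 → 1² + 4² + 5² = 42  — 42 already appeared earlier.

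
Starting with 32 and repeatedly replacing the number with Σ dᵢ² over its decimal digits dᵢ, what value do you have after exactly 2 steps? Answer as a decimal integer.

10

32 → 3² + 2² = 9 + 4 = 13
13 → 1² + 3² = 1 + 9 = 10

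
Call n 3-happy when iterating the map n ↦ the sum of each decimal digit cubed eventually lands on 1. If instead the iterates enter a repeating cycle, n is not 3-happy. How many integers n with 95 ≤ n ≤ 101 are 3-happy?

95: 95 → 854 → 701 → 344 → 155 → 251 → 134 → 92 → 737 → 713 → 371 → 371  (repeats 371)
96: 96 → 945 → 918 → 1242 → 81 → 513 → 153 → 153  (repeats 153)
97: 97 → 1072 → 352 → 160 → 217 → 352  (repeats 352)
98: 98 → 1241 → 74 → 407 → 407  (repeats 407)
99: 99 → 1458 → 702 → 351 → 153 → 153  (repeats 153)
100: 100 → 1  (reaches 1)
101: 101 → 2 → 8 → 512 → 134 → 92 → 737 → 713 → 371 → 371  (repeats 371)
3-happy: 100

1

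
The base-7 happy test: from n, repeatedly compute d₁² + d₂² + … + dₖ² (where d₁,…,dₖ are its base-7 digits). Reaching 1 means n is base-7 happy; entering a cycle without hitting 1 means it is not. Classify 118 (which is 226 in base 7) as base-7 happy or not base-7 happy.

118 = (2,2,6)_7 → 44
44 = (6,2)_7 → 40
40 = (5,5)_7 → 50
50 = (1,0,1)_7 → 2
2 = (2)_7 → 4
4 = (4)_7 → 16
16 = (2,2)_7 → 8
8 = (1,1)_7 → 2  — 2 already seen; the sequence cycles without reaching 1.

not base-7 happy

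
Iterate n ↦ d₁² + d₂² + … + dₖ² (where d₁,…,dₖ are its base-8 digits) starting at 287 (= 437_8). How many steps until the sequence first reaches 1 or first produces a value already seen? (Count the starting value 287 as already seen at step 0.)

287 = (4,3,7)_8 → 74
74 = (1,1,2)_8 → 6
6 = (6)_8 → 36
36 = (4,4)_8 → 32
32 = (4,0)_8 → 16
16 = (2,0)_8 → 4
4 = (4)_8 → 16  — 16 repeats.
That took 7 steps.

7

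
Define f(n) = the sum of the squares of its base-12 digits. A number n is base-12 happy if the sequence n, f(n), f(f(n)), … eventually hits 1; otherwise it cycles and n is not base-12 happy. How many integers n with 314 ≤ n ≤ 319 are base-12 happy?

314: 314 → 12 → 1  — base-12 happy
315: 315 → 17 → 26 → 8 → 64 → 41 → 34 → 104 → 128 → 164 → 66 → 61 → 26  — not base-12 happy
316: 316 → 24 → 4 → 16 → 17 → 26 → 8 → 64 → 41 → 34 → 104 → 128 → 164 → 66 → 61 → 26  — not base-12 happy
317: 317 → 33 → 85 → 50 → 20 → 65 → 50  — not base-12 happy
318: 318 → 44 → 73 → 37 → 10 → 100 → 80 → 100  — not base-12 happy
319: 319 → 57 → 97 → 65 → 50 → 20 → 65  — not base-12 happy
base-12 happy: 314

1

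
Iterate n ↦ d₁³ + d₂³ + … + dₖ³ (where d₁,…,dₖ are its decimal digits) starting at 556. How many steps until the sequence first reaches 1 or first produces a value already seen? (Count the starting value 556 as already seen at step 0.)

6

556 → 466
466 → 496
496 → 1009
1009 → 730
730 → 370
370 → 370  — 370 repeats.
That took 6 steps.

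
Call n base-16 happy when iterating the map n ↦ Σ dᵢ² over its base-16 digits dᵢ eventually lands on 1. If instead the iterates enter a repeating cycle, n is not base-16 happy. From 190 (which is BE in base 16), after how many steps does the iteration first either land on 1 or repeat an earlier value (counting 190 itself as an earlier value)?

190 = (11,14)_16 → 11² + 14² = 121 + 196 = 317
317 = (1,3,13)_16 → 1² + 3² + 13² = 1 + 9 + 169 = 179
179 = (11,3)_16 → 11² + 3² = 121 + 9 = 130
130 = (8,2)_16 → 8² + 2² = 64 + 4 = 68
68 = (4,4)_16 → 4² + 4² = 16 + 16 = 32
32 = (2,0)_16 → 2² + 0² = 4 + 0 = 4
4 = (4)_16 → 4² = 16
16 = (1,0)_16 → 1² + 0² = 1 + 0 = 1  — reached 1.
That took 8 steps.

8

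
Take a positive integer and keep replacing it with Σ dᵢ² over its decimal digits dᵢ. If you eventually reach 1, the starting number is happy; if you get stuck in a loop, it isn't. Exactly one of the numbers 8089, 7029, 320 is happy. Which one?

8089: 8089 → 209 → 85 → 89 → 145 → 42 → 20 → 4 → 16 → 37 → 58 → 89  — repeats 89 (not happy)
7029: 7029 → 134 → 26 → 40 → 16 → 37 → 58 → 89 → 145 → 42 → 20 → 4 → 16  — repeats 16 (not happy)
320: 320 → 13 → 10 → 1  — reaches 1 (happy)

320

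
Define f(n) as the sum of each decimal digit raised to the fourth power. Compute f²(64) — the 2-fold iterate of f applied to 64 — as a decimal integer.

64 → 6⁴ + 4⁴ = 1552
1552 → 1⁴ + 5⁴ + 5⁴ + 2⁴ = 1267

1267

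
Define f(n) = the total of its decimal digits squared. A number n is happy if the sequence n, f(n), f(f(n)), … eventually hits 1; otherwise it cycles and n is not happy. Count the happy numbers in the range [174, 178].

1

174: 174 → 66 → 72 → 53 → 34 → 25 → 29 → 85 → 89 → 145 → 42 → 20 → 4 → 16 → 37 → 58 → 89  (repeats 89)
175: 175 → 75 → 74 → 65 → 61 → 37 → 58 → 89 → 145 → 42 → 20 → 4 → 16 → 37  (repeats 37)
176: 176 → 86 → 100 → 1  (reaches 1)
177: 177 → 99 → 162 → 41 → 17 → 50 → 25 → 29 → 85 → 89 → 145 → 42 → 20 → 4 → 16 → 37 → 58 → 89  (repeats 89)
178: 178 → 114 → 18 → 65 → 61 → 37 → 58 → 89 → 145 → 42 → 20 → 4 → 16 → 37  (repeats 37)
happy: 176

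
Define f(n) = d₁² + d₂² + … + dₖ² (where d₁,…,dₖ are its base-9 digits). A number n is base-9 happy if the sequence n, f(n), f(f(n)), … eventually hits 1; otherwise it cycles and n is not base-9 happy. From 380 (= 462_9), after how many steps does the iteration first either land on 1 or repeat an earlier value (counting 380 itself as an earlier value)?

380 = (4,6,2)_9 → 56
56 = (6,2)_9 → 40
40 = (4,4)_9 → 32
32 = (3,5)_9 → 34
34 = (3,7)_9 → 58
58 = (6,4)_9 → 52
52 = (5,7)_9 → 74
74 = (8,2)_9 → 68
68 = (7,5)_9 → 74  — 74 repeats.
That took 9 steps.

9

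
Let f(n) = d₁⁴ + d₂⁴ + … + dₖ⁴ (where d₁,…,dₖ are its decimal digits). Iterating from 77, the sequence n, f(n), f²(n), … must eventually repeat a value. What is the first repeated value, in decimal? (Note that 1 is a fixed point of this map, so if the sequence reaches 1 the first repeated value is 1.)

77 → 7⁴ + 7⁴ = 2401 + 2401 = 4802
4802 → 4⁴ + 8⁴ + 0⁴ + 2⁴ = 256 + 4096 + 0 + 16 = 4368
4368 → 4⁴ + 3⁴ + 6⁴ + 8⁴ = 256 + 81 + 1296 + 4096 = 5729
5729 → 5⁴ + 7⁴ + 2⁴ + 9⁴ = 625 + 2401 + 16 + 6561 = 9603
9603 → 9⁴ + 6⁴ + 0⁴ + 3⁴ = 6561 + 1296 + 0 + 81 = 7938
7938 → 7⁴ + 9⁴ + 3⁴ + 8⁴ = 2401 + 6561 + 81 + 4096 = 13139
13139 → 1⁴ + 3⁴ + 1⁴ + 3⁴ + 9⁴ = 1 + 81 + 1 + 81 + 6561 = 6725
6725 → 6⁴ + 7⁴ + 2⁴ + 5⁴ = 1296 + 2401 + 16 + 625 = 4338
4338 → 4⁴ + 3⁴ + 3⁴ + 8⁴ = 256 + 81 + 81 + 4096 = 4514
4514 → 4⁴ + 5⁴ + 1⁴ + 4⁴ = 256 + 625 + 1 + 256 = 1138
1138 → 1⁴ + 1⁴ + 3⁴ + 8⁴ = 1 + 1 + 81 + 4096 = 4179
4179 → 4⁴ + 1⁴ + 7⁴ + 9⁴ = 256 + 1 + 2401 + 6561 = 9219
9219 → 9⁴ + 2⁴ + 1⁴ + 9⁴ = 6561 + 16 + 1 + 6561 = 13139  — 13139 already appeared earlier.

13139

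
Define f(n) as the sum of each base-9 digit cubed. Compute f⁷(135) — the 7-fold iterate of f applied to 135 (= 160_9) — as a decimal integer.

27

135 = (1,6,0)_9 → 1³ + 6³ + 0³ = 217
217 = (2,6,1)_9 → 2³ + 6³ + 1³ = 225
225 = (2,7,0)_9 → 2³ + 7³ + 0³ = 351
351 = (4,3,0)_9 → 4³ + 3³ + 0³ = 91
91 = (1,1,1)_9 → 1³ + 1³ + 1³ = 3
3 = (3)_9 → 3³ = 27
27 = (3,0)_9 → 3³ + 0³ = 27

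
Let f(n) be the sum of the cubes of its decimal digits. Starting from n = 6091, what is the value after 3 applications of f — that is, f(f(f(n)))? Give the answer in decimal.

730

6091 → 6³ + 0³ + 9³ + 1³ = 946
946 → 9³ + 4³ + 6³ = 1009
1009 → 1³ + 0³ + 0³ + 9³ = 730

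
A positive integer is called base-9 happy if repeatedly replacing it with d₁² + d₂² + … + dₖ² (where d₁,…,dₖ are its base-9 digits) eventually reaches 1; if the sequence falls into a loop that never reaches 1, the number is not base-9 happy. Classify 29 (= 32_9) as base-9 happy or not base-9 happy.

29 = (3,2)_9 → 3² + 2² = 9 + 4 = 13
13 = (1,4)_9 → 1² + 4² = 1 + 16 = 17
17 = (1,8)_9 → 1² + 8² = 1 + 64 = 65
65 = (7,2)_9 → 7² + 2² = 49 + 4 = 53
53 = (5,8)_9 → 5² + 8² = 25 + 64 = 89
89 = (1,0,8)_9 → 1² + 0² + 8² = 1 + 0 + 64 = 65  — 65 already seen; the sequence cycles without reaching 1.

not base-9 happy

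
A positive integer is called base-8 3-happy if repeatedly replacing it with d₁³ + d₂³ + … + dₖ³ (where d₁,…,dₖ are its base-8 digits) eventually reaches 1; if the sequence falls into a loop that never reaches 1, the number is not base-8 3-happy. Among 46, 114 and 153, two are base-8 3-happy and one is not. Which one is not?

46: 46 → 341 → 258 → 72 → 2 → 8 → 1  — reaches 1 (base-8 3-happy)
114: 114 → 225 → 92 → 92  — repeats 92 (not base-8 3-happy)
153: 153 → 36 → 128 → 8 → 1  — reaches 1 (base-8 3-happy)

114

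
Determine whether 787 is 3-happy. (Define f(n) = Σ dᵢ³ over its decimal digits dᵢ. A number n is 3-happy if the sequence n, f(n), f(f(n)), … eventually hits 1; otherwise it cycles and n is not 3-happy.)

787 → 7³ + 8³ + 7³ = 343 + 512 + 343 = 1198
1198 → 1³ + 1³ + 9³ + 8³ = 1 + 1 + 729 + 512 = 1243
1243 → 1³ + 2³ + 4³ + 3³ = 1 + 8 + 64 + 27 = 100
100 → 1³ + 0³ + 0³ = 1 + 0 + 0 = 1  — reached 1.

3-happy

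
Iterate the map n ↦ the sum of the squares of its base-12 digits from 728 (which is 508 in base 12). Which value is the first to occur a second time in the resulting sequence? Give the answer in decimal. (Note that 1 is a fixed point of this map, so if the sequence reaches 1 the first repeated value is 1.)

25

728 = (5,0,8)_12 → 89
89 = (7,5)_12 → 74
74 = (6,2)_12 → 40
40 = (3,4)_12 → 25
25 = (2,1)_12 → 5
5 = (5)_12 → 25  — 25 already appeared earlier.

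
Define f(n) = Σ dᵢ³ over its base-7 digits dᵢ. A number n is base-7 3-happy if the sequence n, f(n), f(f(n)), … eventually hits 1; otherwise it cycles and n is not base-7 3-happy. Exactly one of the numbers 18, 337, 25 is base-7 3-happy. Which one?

337

18: 18 → 72 → 36 → 126 → 72  — repeats 72 (not base-7 3-happy)
337: 337 → 433 → 343 → 1  — reaches 1 (base-7 3-happy)
25: 25 → 91 → 217 → 91  — repeats 91 (not base-7 3-happy)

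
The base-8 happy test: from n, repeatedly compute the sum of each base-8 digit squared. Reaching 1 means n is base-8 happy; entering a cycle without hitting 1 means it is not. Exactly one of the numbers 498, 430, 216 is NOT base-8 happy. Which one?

498: 498 → 89 → 11 → 10 → 5 → 25 → 10  — repeats 10 (not base-8 happy)
430: 430 → 97 → 18 → 8 → 1  — reaches 1 (base-8 happy)
216: 216 → 18 → 8 → 1  — reaches 1 (base-8 happy)

498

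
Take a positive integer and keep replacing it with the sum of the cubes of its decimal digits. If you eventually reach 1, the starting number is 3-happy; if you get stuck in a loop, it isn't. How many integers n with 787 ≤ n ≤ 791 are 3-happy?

1

787: 787 → 1198 → 1243 → 100 → 1  — 3-happy
788: 788 → 1367 → 587 → 980 → 1241 → 74 → 407 → 407  — not 3-happy
789: 789 → 1584 → 702 → 351 → 153 → 153  — not 3-happy
790: 790 → 1072 → 352 → 160 → 217 → 352  — not 3-happy
791: 791 → 1073 → 371 → 371  — not 3-happy
3-happy: 787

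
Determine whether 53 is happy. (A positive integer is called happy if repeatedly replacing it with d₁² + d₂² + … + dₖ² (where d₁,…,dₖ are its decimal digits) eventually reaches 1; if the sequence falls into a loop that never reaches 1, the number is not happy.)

53 → 34
34 → 25
25 → 29
29 → 85
85 → 89
89 → 145
145 → 42
42 → 20
20 → 4
4 → 16
16 → 37
37 → 58
58 → 89  — 89 already seen; the sequence cycles without reaching 1.

not happy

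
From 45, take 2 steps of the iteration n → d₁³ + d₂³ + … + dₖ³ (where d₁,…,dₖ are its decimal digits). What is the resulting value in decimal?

1242

45 → 4³ + 5³ = 64 + 125 = 189
189 → 1³ + 8³ + 9³ = 1 + 512 + 729 = 1242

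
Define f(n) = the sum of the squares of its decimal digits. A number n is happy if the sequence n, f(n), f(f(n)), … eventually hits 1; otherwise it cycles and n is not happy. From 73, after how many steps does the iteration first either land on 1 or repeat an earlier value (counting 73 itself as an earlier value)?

73 → 7² + 3² = 49 + 9 = 58
58 → 5² + 8² = 25 + 64 = 89
89 → 8² + 9² = 64 + 81 = 145
145 → 1² + 4² + 5² = 1 + 16 + 25 = 42
42 → 4² + 2² = 16 + 4 = 20
20 → 2² + 0² = 4 + 0 = 4
4 → 4² = 16
16 → 1² + 6² = 1 + 36 = 37
37 → 3² + 7² = 9 + 49 = 58  — 58 repeats.
That took 9 steps.

9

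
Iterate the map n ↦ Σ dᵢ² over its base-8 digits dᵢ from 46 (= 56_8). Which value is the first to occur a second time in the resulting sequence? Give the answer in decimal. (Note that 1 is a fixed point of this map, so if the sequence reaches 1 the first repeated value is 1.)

16

46 = (5,6)_8 → 5² + 6² = 25 + 36 = 61
61 = (7,5)_8 → 7² + 5² = 49 + 25 = 74
74 = (1,1,2)_8 → 1² + 1² + 2² = 1 + 1 + 4 = 6
6 = (6)_8 → 6² = 36
36 = (4,4)_8 → 4² + 4² = 16 + 16 = 32
32 = (4,0)_8 → 4² + 0² = 16 + 0 = 16
16 = (2,0)_8 → 2² + 0² = 4 + 0 = 4
4 = (4)_8 → 4² = 16  — 16 already appeared earlier.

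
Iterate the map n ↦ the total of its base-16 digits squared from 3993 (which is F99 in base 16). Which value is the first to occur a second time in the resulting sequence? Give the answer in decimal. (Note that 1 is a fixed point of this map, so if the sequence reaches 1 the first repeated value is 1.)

1

3993 = (15,9,9)_16 → 15² + 9² + 9² = 225 + 81 + 81 = 387
387 = (1,8,3)_16 → 1² + 8² + 3² = 1 + 64 + 9 = 74
74 = (4,10)_16 → 4² + 10² = 16 + 100 = 116
116 = (7,4)_16 → 7² + 4² = 49 + 16 = 65
65 = (4,1)_16 → 4² + 1² = 16 + 1 = 17
17 = (1,1)_16 → 1² + 1² = 1 + 1 = 2
2 = (2)_16 → 2² = 4
4 = (4)_16 → 4² = 16
16 = (1,0)_16 → 1² + 0² = 1 + 0 = 1  — reached the fixed point 1.
1 → 1, so 1 is the first repeated value.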